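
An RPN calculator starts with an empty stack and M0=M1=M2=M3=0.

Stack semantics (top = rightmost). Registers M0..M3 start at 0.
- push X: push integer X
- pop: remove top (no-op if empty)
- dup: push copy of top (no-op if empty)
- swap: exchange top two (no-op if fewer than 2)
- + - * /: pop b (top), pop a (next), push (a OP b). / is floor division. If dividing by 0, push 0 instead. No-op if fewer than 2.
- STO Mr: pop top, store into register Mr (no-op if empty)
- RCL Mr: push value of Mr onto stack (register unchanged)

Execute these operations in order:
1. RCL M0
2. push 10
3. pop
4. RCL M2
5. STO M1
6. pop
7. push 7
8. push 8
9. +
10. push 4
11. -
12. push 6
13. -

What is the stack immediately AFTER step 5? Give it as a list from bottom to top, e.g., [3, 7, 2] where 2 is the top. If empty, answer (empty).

After op 1 (RCL M0): stack=[0] mem=[0,0,0,0]
After op 2 (push 10): stack=[0,10] mem=[0,0,0,0]
After op 3 (pop): stack=[0] mem=[0,0,0,0]
After op 4 (RCL M2): stack=[0,0] mem=[0,0,0,0]
After op 5 (STO M1): stack=[0] mem=[0,0,0,0]

[0]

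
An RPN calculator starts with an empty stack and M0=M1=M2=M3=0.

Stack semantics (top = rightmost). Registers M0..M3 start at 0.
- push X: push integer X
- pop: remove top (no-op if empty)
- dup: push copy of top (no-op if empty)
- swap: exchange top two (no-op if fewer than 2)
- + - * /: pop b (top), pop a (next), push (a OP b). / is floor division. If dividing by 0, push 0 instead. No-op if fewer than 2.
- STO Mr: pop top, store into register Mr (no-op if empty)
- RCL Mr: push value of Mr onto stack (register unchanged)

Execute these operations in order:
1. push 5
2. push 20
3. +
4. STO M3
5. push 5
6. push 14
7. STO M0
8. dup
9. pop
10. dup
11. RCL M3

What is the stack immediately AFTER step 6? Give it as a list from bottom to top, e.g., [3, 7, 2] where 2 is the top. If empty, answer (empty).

After op 1 (push 5): stack=[5] mem=[0,0,0,0]
After op 2 (push 20): stack=[5,20] mem=[0,0,0,0]
After op 3 (+): stack=[25] mem=[0,0,0,0]
After op 4 (STO M3): stack=[empty] mem=[0,0,0,25]
After op 5 (push 5): stack=[5] mem=[0,0,0,25]
After op 6 (push 14): stack=[5,14] mem=[0,0,0,25]

[5, 14]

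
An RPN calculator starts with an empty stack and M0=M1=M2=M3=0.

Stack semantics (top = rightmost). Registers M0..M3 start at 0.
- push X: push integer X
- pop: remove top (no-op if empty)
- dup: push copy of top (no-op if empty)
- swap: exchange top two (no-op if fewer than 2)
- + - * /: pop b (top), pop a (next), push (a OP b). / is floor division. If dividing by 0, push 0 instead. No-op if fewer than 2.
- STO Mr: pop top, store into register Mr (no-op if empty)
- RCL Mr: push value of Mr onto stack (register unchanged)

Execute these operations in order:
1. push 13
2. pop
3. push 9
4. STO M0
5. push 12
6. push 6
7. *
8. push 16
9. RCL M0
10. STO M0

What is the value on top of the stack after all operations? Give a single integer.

After op 1 (push 13): stack=[13] mem=[0,0,0,0]
After op 2 (pop): stack=[empty] mem=[0,0,0,0]
After op 3 (push 9): stack=[9] mem=[0,0,0,0]
After op 4 (STO M0): stack=[empty] mem=[9,0,0,0]
After op 5 (push 12): stack=[12] mem=[9,0,0,0]
After op 6 (push 6): stack=[12,6] mem=[9,0,0,0]
After op 7 (*): stack=[72] mem=[9,0,0,0]
After op 8 (push 16): stack=[72,16] mem=[9,0,0,0]
After op 9 (RCL M0): stack=[72,16,9] mem=[9,0,0,0]
After op 10 (STO M0): stack=[72,16] mem=[9,0,0,0]

Answer: 16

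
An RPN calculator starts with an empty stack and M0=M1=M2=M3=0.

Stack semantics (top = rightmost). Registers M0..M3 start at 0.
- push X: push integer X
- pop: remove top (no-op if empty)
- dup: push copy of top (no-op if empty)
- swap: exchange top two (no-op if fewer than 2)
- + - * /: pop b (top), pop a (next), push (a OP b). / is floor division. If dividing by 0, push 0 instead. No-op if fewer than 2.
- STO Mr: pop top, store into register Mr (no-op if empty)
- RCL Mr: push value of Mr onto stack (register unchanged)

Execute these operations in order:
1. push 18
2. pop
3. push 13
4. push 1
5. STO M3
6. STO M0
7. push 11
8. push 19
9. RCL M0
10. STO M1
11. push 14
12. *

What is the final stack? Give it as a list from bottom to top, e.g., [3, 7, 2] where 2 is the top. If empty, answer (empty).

Answer: [11, 266]

Derivation:
After op 1 (push 18): stack=[18] mem=[0,0,0,0]
After op 2 (pop): stack=[empty] mem=[0,0,0,0]
After op 3 (push 13): stack=[13] mem=[0,0,0,0]
After op 4 (push 1): stack=[13,1] mem=[0,0,0,0]
After op 5 (STO M3): stack=[13] mem=[0,0,0,1]
After op 6 (STO M0): stack=[empty] mem=[13,0,0,1]
After op 7 (push 11): stack=[11] mem=[13,0,0,1]
After op 8 (push 19): stack=[11,19] mem=[13,0,0,1]
After op 9 (RCL M0): stack=[11,19,13] mem=[13,0,0,1]
After op 10 (STO M1): stack=[11,19] mem=[13,13,0,1]
After op 11 (push 14): stack=[11,19,14] mem=[13,13,0,1]
After op 12 (*): stack=[11,266] mem=[13,13,0,1]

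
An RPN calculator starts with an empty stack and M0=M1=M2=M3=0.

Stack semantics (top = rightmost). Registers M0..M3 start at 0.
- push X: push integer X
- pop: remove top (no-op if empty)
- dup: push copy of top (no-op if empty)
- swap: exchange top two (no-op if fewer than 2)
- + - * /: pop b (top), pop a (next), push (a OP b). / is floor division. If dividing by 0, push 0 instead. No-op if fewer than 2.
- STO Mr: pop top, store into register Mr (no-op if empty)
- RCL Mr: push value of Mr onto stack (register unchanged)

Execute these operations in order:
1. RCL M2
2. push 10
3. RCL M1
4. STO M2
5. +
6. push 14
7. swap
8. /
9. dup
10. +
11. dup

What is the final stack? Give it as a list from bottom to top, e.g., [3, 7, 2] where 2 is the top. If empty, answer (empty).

Answer: [2, 2]

Derivation:
After op 1 (RCL M2): stack=[0] mem=[0,0,0,0]
After op 2 (push 10): stack=[0,10] mem=[0,0,0,0]
After op 3 (RCL M1): stack=[0,10,0] mem=[0,0,0,0]
After op 4 (STO M2): stack=[0,10] mem=[0,0,0,0]
After op 5 (+): stack=[10] mem=[0,0,0,0]
After op 6 (push 14): stack=[10,14] mem=[0,0,0,0]
After op 7 (swap): stack=[14,10] mem=[0,0,0,0]
After op 8 (/): stack=[1] mem=[0,0,0,0]
After op 9 (dup): stack=[1,1] mem=[0,0,0,0]
After op 10 (+): stack=[2] mem=[0,0,0,0]
After op 11 (dup): stack=[2,2] mem=[0,0,0,0]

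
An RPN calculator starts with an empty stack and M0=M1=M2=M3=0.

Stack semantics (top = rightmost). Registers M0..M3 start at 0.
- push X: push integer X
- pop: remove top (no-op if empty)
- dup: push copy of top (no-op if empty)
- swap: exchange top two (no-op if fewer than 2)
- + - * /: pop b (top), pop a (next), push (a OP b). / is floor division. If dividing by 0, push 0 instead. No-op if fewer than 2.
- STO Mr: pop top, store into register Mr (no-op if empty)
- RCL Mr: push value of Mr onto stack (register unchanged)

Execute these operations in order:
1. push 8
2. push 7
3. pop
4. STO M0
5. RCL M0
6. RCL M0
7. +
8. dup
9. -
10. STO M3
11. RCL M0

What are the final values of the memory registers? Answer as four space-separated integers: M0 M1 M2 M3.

After op 1 (push 8): stack=[8] mem=[0,0,0,0]
After op 2 (push 7): stack=[8,7] mem=[0,0,0,0]
After op 3 (pop): stack=[8] mem=[0,0,0,0]
After op 4 (STO M0): stack=[empty] mem=[8,0,0,0]
After op 5 (RCL M0): stack=[8] mem=[8,0,0,0]
After op 6 (RCL M0): stack=[8,8] mem=[8,0,0,0]
After op 7 (+): stack=[16] mem=[8,0,0,0]
After op 8 (dup): stack=[16,16] mem=[8,0,0,0]
After op 9 (-): stack=[0] mem=[8,0,0,0]
After op 10 (STO M3): stack=[empty] mem=[8,0,0,0]
After op 11 (RCL M0): stack=[8] mem=[8,0,0,0]

Answer: 8 0 0 0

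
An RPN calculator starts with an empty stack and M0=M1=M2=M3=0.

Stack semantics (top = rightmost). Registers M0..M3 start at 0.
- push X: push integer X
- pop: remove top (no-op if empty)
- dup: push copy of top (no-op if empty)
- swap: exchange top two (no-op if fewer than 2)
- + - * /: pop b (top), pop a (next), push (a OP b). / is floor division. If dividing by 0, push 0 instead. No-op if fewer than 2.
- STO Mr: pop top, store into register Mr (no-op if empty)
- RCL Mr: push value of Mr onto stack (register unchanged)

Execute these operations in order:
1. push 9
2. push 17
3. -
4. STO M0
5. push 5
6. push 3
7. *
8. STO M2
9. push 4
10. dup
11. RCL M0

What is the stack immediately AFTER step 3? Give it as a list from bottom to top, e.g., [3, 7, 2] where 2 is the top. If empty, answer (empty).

After op 1 (push 9): stack=[9] mem=[0,0,0,0]
After op 2 (push 17): stack=[9,17] mem=[0,0,0,0]
After op 3 (-): stack=[-8] mem=[0,0,0,0]

[-8]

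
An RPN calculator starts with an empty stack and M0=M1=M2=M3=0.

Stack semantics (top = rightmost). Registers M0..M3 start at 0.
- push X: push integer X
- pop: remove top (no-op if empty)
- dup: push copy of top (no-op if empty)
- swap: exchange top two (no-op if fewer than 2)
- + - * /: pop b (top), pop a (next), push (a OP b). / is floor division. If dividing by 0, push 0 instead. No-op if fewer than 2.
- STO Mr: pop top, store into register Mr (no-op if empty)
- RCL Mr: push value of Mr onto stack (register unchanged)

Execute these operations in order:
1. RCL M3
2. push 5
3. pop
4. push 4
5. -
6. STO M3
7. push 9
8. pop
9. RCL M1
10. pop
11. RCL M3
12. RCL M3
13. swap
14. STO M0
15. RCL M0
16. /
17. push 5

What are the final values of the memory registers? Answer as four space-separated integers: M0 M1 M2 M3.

Answer: -4 0 0 -4

Derivation:
After op 1 (RCL M3): stack=[0] mem=[0,0,0,0]
After op 2 (push 5): stack=[0,5] mem=[0,0,0,0]
After op 3 (pop): stack=[0] mem=[0,0,0,0]
After op 4 (push 4): stack=[0,4] mem=[0,0,0,0]
After op 5 (-): stack=[-4] mem=[0,0,0,0]
After op 6 (STO M3): stack=[empty] mem=[0,0,0,-4]
After op 7 (push 9): stack=[9] mem=[0,0,0,-4]
After op 8 (pop): stack=[empty] mem=[0,0,0,-4]
After op 9 (RCL M1): stack=[0] mem=[0,0,0,-4]
After op 10 (pop): stack=[empty] mem=[0,0,0,-4]
After op 11 (RCL M3): stack=[-4] mem=[0,0,0,-4]
After op 12 (RCL M3): stack=[-4,-4] mem=[0,0,0,-4]
After op 13 (swap): stack=[-4,-4] mem=[0,0,0,-4]
After op 14 (STO M0): stack=[-4] mem=[-4,0,0,-4]
After op 15 (RCL M0): stack=[-4,-4] mem=[-4,0,0,-4]
After op 16 (/): stack=[1] mem=[-4,0,0,-4]
After op 17 (push 5): stack=[1,5] mem=[-4,0,0,-4]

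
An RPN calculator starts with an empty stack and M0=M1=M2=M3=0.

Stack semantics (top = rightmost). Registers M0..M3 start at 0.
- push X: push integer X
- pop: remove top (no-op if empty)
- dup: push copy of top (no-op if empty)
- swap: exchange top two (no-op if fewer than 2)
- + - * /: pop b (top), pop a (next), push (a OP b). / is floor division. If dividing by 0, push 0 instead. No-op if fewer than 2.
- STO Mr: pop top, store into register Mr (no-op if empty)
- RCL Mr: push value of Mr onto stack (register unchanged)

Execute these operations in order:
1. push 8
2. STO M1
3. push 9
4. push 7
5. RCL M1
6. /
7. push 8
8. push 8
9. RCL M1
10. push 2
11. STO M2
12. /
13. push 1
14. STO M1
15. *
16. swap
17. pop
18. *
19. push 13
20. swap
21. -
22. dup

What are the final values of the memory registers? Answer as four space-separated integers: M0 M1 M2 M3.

After op 1 (push 8): stack=[8] mem=[0,0,0,0]
After op 2 (STO M1): stack=[empty] mem=[0,8,0,0]
After op 3 (push 9): stack=[9] mem=[0,8,0,0]
After op 4 (push 7): stack=[9,7] mem=[0,8,0,0]
After op 5 (RCL M1): stack=[9,7,8] mem=[0,8,0,0]
After op 6 (/): stack=[9,0] mem=[0,8,0,0]
After op 7 (push 8): stack=[9,0,8] mem=[0,8,0,0]
After op 8 (push 8): stack=[9,0,8,8] mem=[0,8,0,0]
After op 9 (RCL M1): stack=[9,0,8,8,8] mem=[0,8,0,0]
After op 10 (push 2): stack=[9,0,8,8,8,2] mem=[0,8,0,0]
After op 11 (STO M2): stack=[9,0,8,8,8] mem=[0,8,2,0]
After op 12 (/): stack=[9,0,8,1] mem=[0,8,2,0]
After op 13 (push 1): stack=[9,0,8,1,1] mem=[0,8,2,0]
After op 14 (STO M1): stack=[9,0,8,1] mem=[0,1,2,0]
After op 15 (*): stack=[9,0,8] mem=[0,1,2,0]
After op 16 (swap): stack=[9,8,0] mem=[0,1,2,0]
After op 17 (pop): stack=[9,8] mem=[0,1,2,0]
After op 18 (*): stack=[72] mem=[0,1,2,0]
After op 19 (push 13): stack=[72,13] mem=[0,1,2,0]
After op 20 (swap): stack=[13,72] mem=[0,1,2,0]
After op 21 (-): stack=[-59] mem=[0,1,2,0]
After op 22 (dup): stack=[-59,-59] mem=[0,1,2,0]

Answer: 0 1 2 0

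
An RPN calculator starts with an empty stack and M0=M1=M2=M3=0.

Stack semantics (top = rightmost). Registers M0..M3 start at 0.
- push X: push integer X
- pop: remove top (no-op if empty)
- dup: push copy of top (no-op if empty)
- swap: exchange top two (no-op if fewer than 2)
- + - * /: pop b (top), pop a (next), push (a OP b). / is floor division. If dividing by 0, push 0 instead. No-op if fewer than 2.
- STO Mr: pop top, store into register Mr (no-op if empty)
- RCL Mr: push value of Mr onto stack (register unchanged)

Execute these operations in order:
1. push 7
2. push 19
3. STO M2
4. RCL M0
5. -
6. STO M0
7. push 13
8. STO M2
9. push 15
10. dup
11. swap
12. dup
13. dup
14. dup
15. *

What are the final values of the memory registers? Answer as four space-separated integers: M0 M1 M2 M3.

After op 1 (push 7): stack=[7] mem=[0,0,0,0]
After op 2 (push 19): stack=[7,19] mem=[0,0,0,0]
After op 3 (STO M2): stack=[7] mem=[0,0,19,0]
After op 4 (RCL M0): stack=[7,0] mem=[0,0,19,0]
After op 5 (-): stack=[7] mem=[0,0,19,0]
After op 6 (STO M0): stack=[empty] mem=[7,0,19,0]
After op 7 (push 13): stack=[13] mem=[7,0,19,0]
After op 8 (STO M2): stack=[empty] mem=[7,0,13,0]
After op 9 (push 15): stack=[15] mem=[7,0,13,0]
After op 10 (dup): stack=[15,15] mem=[7,0,13,0]
After op 11 (swap): stack=[15,15] mem=[7,0,13,0]
After op 12 (dup): stack=[15,15,15] mem=[7,0,13,0]
After op 13 (dup): stack=[15,15,15,15] mem=[7,0,13,0]
After op 14 (dup): stack=[15,15,15,15,15] mem=[7,0,13,0]
After op 15 (*): stack=[15,15,15,225] mem=[7,0,13,0]

Answer: 7 0 13 0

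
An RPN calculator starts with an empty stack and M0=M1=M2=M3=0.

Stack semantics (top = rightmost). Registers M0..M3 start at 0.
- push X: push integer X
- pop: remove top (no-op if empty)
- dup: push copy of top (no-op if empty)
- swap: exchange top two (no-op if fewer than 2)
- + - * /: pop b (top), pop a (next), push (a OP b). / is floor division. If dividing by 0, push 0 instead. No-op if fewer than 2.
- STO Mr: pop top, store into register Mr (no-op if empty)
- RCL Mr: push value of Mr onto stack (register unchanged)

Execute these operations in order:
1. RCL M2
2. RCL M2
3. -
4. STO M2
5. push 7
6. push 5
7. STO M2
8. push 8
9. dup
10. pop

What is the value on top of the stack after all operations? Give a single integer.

Answer: 8

Derivation:
After op 1 (RCL M2): stack=[0] mem=[0,0,0,0]
After op 2 (RCL M2): stack=[0,0] mem=[0,0,0,0]
After op 3 (-): stack=[0] mem=[0,0,0,0]
After op 4 (STO M2): stack=[empty] mem=[0,0,0,0]
After op 5 (push 7): stack=[7] mem=[0,0,0,0]
After op 6 (push 5): stack=[7,5] mem=[0,0,0,0]
After op 7 (STO M2): stack=[7] mem=[0,0,5,0]
After op 8 (push 8): stack=[7,8] mem=[0,0,5,0]
After op 9 (dup): stack=[7,8,8] mem=[0,0,5,0]
After op 10 (pop): stack=[7,8] mem=[0,0,5,0]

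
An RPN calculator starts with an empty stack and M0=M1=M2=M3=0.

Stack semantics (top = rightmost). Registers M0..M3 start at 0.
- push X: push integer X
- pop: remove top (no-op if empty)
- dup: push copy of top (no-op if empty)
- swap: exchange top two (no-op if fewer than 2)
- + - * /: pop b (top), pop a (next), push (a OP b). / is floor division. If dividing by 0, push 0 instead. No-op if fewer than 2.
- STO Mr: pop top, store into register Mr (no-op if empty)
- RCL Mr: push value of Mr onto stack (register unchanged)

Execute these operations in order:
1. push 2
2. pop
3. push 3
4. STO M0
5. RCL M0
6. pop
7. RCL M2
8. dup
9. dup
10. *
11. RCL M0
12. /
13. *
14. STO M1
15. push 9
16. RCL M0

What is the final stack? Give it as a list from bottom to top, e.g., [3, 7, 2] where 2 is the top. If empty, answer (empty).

Answer: [9, 3]

Derivation:
After op 1 (push 2): stack=[2] mem=[0,0,0,0]
After op 2 (pop): stack=[empty] mem=[0,0,0,0]
After op 3 (push 3): stack=[3] mem=[0,0,0,0]
After op 4 (STO M0): stack=[empty] mem=[3,0,0,0]
After op 5 (RCL M0): stack=[3] mem=[3,0,0,0]
After op 6 (pop): stack=[empty] mem=[3,0,0,0]
After op 7 (RCL M2): stack=[0] mem=[3,0,0,0]
After op 8 (dup): stack=[0,0] mem=[3,0,0,0]
After op 9 (dup): stack=[0,0,0] mem=[3,0,0,0]
After op 10 (*): stack=[0,0] mem=[3,0,0,0]
After op 11 (RCL M0): stack=[0,0,3] mem=[3,0,0,0]
After op 12 (/): stack=[0,0] mem=[3,0,0,0]
After op 13 (*): stack=[0] mem=[3,0,0,0]
After op 14 (STO M1): stack=[empty] mem=[3,0,0,0]
After op 15 (push 9): stack=[9] mem=[3,0,0,0]
After op 16 (RCL M0): stack=[9,3] mem=[3,0,0,0]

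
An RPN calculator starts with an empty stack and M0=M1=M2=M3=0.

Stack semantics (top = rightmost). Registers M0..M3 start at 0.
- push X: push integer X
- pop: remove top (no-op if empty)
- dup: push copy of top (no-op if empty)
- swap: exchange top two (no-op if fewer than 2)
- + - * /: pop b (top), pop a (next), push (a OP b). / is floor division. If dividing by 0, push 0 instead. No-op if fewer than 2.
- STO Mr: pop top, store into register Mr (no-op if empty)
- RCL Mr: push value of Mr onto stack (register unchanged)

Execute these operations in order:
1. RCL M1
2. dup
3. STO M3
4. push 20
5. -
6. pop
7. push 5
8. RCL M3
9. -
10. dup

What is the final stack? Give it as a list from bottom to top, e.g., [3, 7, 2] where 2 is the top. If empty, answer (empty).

Answer: [5, 5]

Derivation:
After op 1 (RCL M1): stack=[0] mem=[0,0,0,0]
After op 2 (dup): stack=[0,0] mem=[0,0,0,0]
After op 3 (STO M3): stack=[0] mem=[0,0,0,0]
After op 4 (push 20): stack=[0,20] mem=[0,0,0,0]
After op 5 (-): stack=[-20] mem=[0,0,0,0]
After op 6 (pop): stack=[empty] mem=[0,0,0,0]
After op 7 (push 5): stack=[5] mem=[0,0,0,0]
After op 8 (RCL M3): stack=[5,0] mem=[0,0,0,0]
After op 9 (-): stack=[5] mem=[0,0,0,0]
After op 10 (dup): stack=[5,5] mem=[0,0,0,0]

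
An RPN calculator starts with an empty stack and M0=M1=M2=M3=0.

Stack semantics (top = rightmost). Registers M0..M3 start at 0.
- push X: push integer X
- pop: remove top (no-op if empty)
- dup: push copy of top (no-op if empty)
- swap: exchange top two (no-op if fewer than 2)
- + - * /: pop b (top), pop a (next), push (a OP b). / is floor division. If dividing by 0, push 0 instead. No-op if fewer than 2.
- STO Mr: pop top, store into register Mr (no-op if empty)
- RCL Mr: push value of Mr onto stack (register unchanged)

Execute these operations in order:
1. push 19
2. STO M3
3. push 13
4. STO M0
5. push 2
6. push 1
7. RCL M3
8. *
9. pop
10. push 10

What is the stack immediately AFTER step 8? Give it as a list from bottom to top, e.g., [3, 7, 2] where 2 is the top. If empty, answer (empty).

After op 1 (push 19): stack=[19] mem=[0,0,0,0]
After op 2 (STO M3): stack=[empty] mem=[0,0,0,19]
After op 3 (push 13): stack=[13] mem=[0,0,0,19]
After op 4 (STO M0): stack=[empty] mem=[13,0,0,19]
After op 5 (push 2): stack=[2] mem=[13,0,0,19]
After op 6 (push 1): stack=[2,1] mem=[13,0,0,19]
After op 7 (RCL M3): stack=[2,1,19] mem=[13,0,0,19]
After op 8 (*): stack=[2,19] mem=[13,0,0,19]

[2, 19]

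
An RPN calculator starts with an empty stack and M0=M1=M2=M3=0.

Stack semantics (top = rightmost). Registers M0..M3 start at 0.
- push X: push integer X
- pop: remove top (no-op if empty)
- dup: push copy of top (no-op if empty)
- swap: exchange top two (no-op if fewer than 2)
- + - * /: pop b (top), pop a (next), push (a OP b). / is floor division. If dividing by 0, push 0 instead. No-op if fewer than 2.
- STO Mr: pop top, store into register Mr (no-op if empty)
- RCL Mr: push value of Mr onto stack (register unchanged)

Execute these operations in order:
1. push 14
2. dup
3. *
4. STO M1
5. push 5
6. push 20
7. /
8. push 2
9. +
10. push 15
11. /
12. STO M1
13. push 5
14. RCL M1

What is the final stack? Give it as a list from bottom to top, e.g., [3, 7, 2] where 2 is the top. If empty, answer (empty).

Answer: [5, 0]

Derivation:
After op 1 (push 14): stack=[14] mem=[0,0,0,0]
After op 2 (dup): stack=[14,14] mem=[0,0,0,0]
After op 3 (*): stack=[196] mem=[0,0,0,0]
After op 4 (STO M1): stack=[empty] mem=[0,196,0,0]
After op 5 (push 5): stack=[5] mem=[0,196,0,0]
After op 6 (push 20): stack=[5,20] mem=[0,196,0,0]
After op 7 (/): stack=[0] mem=[0,196,0,0]
After op 8 (push 2): stack=[0,2] mem=[0,196,0,0]
After op 9 (+): stack=[2] mem=[0,196,0,0]
After op 10 (push 15): stack=[2,15] mem=[0,196,0,0]
After op 11 (/): stack=[0] mem=[0,196,0,0]
After op 12 (STO M1): stack=[empty] mem=[0,0,0,0]
After op 13 (push 5): stack=[5] mem=[0,0,0,0]
After op 14 (RCL M1): stack=[5,0] mem=[0,0,0,0]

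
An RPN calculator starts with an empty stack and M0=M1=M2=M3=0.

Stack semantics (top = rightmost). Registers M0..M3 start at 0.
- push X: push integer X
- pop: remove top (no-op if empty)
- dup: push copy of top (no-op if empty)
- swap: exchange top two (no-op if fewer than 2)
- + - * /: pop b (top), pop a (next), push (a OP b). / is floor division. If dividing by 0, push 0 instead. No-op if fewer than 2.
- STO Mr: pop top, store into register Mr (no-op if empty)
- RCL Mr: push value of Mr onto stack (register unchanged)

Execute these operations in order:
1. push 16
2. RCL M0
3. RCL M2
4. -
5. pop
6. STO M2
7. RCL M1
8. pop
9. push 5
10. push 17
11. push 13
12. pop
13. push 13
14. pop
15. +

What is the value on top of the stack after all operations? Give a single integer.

Answer: 22

Derivation:
After op 1 (push 16): stack=[16] mem=[0,0,0,0]
After op 2 (RCL M0): stack=[16,0] mem=[0,0,0,0]
After op 3 (RCL M2): stack=[16,0,0] mem=[0,0,0,0]
After op 4 (-): stack=[16,0] mem=[0,0,0,0]
After op 5 (pop): stack=[16] mem=[0,0,0,0]
After op 6 (STO M2): stack=[empty] mem=[0,0,16,0]
After op 7 (RCL M1): stack=[0] mem=[0,0,16,0]
After op 8 (pop): stack=[empty] mem=[0,0,16,0]
After op 9 (push 5): stack=[5] mem=[0,0,16,0]
After op 10 (push 17): stack=[5,17] mem=[0,0,16,0]
After op 11 (push 13): stack=[5,17,13] mem=[0,0,16,0]
After op 12 (pop): stack=[5,17] mem=[0,0,16,0]
After op 13 (push 13): stack=[5,17,13] mem=[0,0,16,0]
After op 14 (pop): stack=[5,17] mem=[0,0,16,0]
After op 15 (+): stack=[22] mem=[0,0,16,0]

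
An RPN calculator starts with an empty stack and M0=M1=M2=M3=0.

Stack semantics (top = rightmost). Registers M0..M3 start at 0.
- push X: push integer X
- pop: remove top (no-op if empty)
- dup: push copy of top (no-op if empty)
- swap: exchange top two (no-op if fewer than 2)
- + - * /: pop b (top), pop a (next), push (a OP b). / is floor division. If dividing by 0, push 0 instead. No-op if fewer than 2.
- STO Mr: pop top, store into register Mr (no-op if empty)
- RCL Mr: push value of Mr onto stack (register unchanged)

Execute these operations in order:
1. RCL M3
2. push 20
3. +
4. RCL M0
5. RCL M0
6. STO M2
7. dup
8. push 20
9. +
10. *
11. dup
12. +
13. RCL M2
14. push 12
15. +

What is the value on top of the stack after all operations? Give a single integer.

After op 1 (RCL M3): stack=[0] mem=[0,0,0,0]
After op 2 (push 20): stack=[0,20] mem=[0,0,0,0]
After op 3 (+): stack=[20] mem=[0,0,0,0]
After op 4 (RCL M0): stack=[20,0] mem=[0,0,0,0]
After op 5 (RCL M0): stack=[20,0,0] mem=[0,0,0,0]
After op 6 (STO M2): stack=[20,0] mem=[0,0,0,0]
After op 7 (dup): stack=[20,0,0] mem=[0,0,0,0]
After op 8 (push 20): stack=[20,0,0,20] mem=[0,0,0,0]
After op 9 (+): stack=[20,0,20] mem=[0,0,0,0]
After op 10 (*): stack=[20,0] mem=[0,0,0,0]
After op 11 (dup): stack=[20,0,0] mem=[0,0,0,0]
After op 12 (+): stack=[20,0] mem=[0,0,0,0]
After op 13 (RCL M2): stack=[20,0,0] mem=[0,0,0,0]
After op 14 (push 12): stack=[20,0,0,12] mem=[0,0,0,0]
After op 15 (+): stack=[20,0,12] mem=[0,0,0,0]

Answer: 12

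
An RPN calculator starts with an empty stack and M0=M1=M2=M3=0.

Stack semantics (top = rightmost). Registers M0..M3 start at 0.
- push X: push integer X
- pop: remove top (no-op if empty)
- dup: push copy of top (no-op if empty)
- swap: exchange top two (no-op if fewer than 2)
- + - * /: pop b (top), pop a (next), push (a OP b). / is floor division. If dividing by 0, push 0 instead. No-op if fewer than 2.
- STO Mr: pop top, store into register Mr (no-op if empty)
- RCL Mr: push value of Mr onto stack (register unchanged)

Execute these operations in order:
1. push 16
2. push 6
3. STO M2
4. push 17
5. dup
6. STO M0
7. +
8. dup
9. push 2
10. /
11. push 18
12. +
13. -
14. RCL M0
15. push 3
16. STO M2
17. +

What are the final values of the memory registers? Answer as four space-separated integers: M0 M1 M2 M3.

After op 1 (push 16): stack=[16] mem=[0,0,0,0]
After op 2 (push 6): stack=[16,6] mem=[0,0,0,0]
After op 3 (STO M2): stack=[16] mem=[0,0,6,0]
After op 4 (push 17): stack=[16,17] mem=[0,0,6,0]
After op 5 (dup): stack=[16,17,17] mem=[0,0,6,0]
After op 6 (STO M0): stack=[16,17] mem=[17,0,6,0]
After op 7 (+): stack=[33] mem=[17,0,6,0]
After op 8 (dup): stack=[33,33] mem=[17,0,6,0]
After op 9 (push 2): stack=[33,33,2] mem=[17,0,6,0]
After op 10 (/): stack=[33,16] mem=[17,0,6,0]
After op 11 (push 18): stack=[33,16,18] mem=[17,0,6,0]
After op 12 (+): stack=[33,34] mem=[17,0,6,0]
After op 13 (-): stack=[-1] mem=[17,0,6,0]
After op 14 (RCL M0): stack=[-1,17] mem=[17,0,6,0]
After op 15 (push 3): stack=[-1,17,3] mem=[17,0,6,0]
After op 16 (STO M2): stack=[-1,17] mem=[17,0,3,0]
After op 17 (+): stack=[16] mem=[17,0,3,0]

Answer: 17 0 3 0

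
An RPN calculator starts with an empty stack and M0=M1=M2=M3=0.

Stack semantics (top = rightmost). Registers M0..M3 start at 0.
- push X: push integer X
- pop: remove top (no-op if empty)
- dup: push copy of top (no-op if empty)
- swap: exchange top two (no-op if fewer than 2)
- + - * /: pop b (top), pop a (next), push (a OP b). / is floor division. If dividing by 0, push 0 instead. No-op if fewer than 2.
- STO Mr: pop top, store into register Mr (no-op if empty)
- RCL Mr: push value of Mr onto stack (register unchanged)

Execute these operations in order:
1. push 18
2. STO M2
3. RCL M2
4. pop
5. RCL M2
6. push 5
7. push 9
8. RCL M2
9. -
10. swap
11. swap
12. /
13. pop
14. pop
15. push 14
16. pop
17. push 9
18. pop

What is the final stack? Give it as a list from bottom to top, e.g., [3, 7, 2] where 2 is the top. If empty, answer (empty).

Answer: (empty)

Derivation:
After op 1 (push 18): stack=[18] mem=[0,0,0,0]
After op 2 (STO M2): stack=[empty] mem=[0,0,18,0]
After op 3 (RCL M2): stack=[18] mem=[0,0,18,0]
After op 4 (pop): stack=[empty] mem=[0,0,18,0]
After op 5 (RCL M2): stack=[18] mem=[0,0,18,0]
After op 6 (push 5): stack=[18,5] mem=[0,0,18,0]
After op 7 (push 9): stack=[18,5,9] mem=[0,0,18,0]
After op 8 (RCL M2): stack=[18,5,9,18] mem=[0,0,18,0]
After op 9 (-): stack=[18,5,-9] mem=[0,0,18,0]
After op 10 (swap): stack=[18,-9,5] mem=[0,0,18,0]
After op 11 (swap): stack=[18,5,-9] mem=[0,0,18,0]
After op 12 (/): stack=[18,-1] mem=[0,0,18,0]
After op 13 (pop): stack=[18] mem=[0,0,18,0]
After op 14 (pop): stack=[empty] mem=[0,0,18,0]
After op 15 (push 14): stack=[14] mem=[0,0,18,0]
After op 16 (pop): stack=[empty] mem=[0,0,18,0]
After op 17 (push 9): stack=[9] mem=[0,0,18,0]
After op 18 (pop): stack=[empty] mem=[0,0,18,0]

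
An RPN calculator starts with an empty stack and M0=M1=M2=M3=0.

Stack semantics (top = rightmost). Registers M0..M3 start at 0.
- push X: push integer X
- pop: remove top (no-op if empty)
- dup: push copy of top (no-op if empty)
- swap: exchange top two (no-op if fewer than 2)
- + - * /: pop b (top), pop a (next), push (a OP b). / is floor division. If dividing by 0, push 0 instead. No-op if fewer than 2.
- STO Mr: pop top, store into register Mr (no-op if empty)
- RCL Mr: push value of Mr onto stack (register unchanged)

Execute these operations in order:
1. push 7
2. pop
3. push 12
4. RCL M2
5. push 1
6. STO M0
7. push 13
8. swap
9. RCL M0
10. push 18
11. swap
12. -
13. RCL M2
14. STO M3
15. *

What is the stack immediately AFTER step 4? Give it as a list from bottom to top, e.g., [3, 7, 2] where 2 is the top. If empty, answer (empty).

After op 1 (push 7): stack=[7] mem=[0,0,0,0]
After op 2 (pop): stack=[empty] mem=[0,0,0,0]
After op 3 (push 12): stack=[12] mem=[0,0,0,0]
After op 4 (RCL M2): stack=[12,0] mem=[0,0,0,0]

[12, 0]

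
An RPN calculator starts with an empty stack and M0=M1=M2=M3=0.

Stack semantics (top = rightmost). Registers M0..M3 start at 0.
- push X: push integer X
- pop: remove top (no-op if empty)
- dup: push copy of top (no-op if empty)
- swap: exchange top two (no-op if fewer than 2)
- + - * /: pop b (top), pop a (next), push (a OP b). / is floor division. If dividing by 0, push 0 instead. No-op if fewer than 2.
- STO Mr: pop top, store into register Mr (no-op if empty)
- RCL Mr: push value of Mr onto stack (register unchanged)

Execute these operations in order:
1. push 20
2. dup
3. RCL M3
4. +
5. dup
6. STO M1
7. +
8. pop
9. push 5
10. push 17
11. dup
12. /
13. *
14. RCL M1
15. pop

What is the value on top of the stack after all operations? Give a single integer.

Answer: 5

Derivation:
After op 1 (push 20): stack=[20] mem=[0,0,0,0]
After op 2 (dup): stack=[20,20] mem=[0,0,0,0]
After op 3 (RCL M3): stack=[20,20,0] mem=[0,0,0,0]
After op 4 (+): stack=[20,20] mem=[0,0,0,0]
After op 5 (dup): stack=[20,20,20] mem=[0,0,0,0]
After op 6 (STO M1): stack=[20,20] mem=[0,20,0,0]
After op 7 (+): stack=[40] mem=[0,20,0,0]
After op 8 (pop): stack=[empty] mem=[0,20,0,0]
After op 9 (push 5): stack=[5] mem=[0,20,0,0]
After op 10 (push 17): stack=[5,17] mem=[0,20,0,0]
After op 11 (dup): stack=[5,17,17] mem=[0,20,0,0]
After op 12 (/): stack=[5,1] mem=[0,20,0,0]
After op 13 (*): stack=[5] mem=[0,20,0,0]
After op 14 (RCL M1): stack=[5,20] mem=[0,20,0,0]
After op 15 (pop): stack=[5] mem=[0,20,0,0]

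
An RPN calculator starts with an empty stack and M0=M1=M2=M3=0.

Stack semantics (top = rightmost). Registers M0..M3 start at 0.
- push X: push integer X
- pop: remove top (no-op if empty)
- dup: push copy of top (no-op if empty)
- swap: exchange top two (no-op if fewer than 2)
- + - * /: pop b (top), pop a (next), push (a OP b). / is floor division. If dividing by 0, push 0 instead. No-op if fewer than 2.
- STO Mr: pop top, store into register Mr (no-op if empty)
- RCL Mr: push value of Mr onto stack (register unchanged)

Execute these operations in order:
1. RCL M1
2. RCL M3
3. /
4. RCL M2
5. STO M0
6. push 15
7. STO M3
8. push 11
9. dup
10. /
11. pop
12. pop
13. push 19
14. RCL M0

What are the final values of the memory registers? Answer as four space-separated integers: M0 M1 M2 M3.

Answer: 0 0 0 15

Derivation:
After op 1 (RCL M1): stack=[0] mem=[0,0,0,0]
After op 2 (RCL M3): stack=[0,0] mem=[0,0,0,0]
After op 3 (/): stack=[0] mem=[0,0,0,0]
After op 4 (RCL M2): stack=[0,0] mem=[0,0,0,0]
After op 5 (STO M0): stack=[0] mem=[0,0,0,0]
After op 6 (push 15): stack=[0,15] mem=[0,0,0,0]
After op 7 (STO M3): stack=[0] mem=[0,0,0,15]
After op 8 (push 11): stack=[0,11] mem=[0,0,0,15]
After op 9 (dup): stack=[0,11,11] mem=[0,0,0,15]
After op 10 (/): stack=[0,1] mem=[0,0,0,15]
After op 11 (pop): stack=[0] mem=[0,0,0,15]
After op 12 (pop): stack=[empty] mem=[0,0,0,15]
After op 13 (push 19): stack=[19] mem=[0,0,0,15]
After op 14 (RCL M0): stack=[19,0] mem=[0,0,0,15]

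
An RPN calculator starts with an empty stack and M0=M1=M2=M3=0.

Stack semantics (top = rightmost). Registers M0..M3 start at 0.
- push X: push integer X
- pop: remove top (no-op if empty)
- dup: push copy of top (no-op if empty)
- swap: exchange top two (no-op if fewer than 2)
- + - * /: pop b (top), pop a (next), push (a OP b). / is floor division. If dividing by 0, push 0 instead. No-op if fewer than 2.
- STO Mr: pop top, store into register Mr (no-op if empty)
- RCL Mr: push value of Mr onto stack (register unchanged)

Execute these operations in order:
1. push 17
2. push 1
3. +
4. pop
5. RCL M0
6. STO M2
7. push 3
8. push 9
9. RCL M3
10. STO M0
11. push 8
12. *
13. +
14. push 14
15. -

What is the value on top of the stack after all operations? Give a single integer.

Answer: 61

Derivation:
After op 1 (push 17): stack=[17] mem=[0,0,0,0]
After op 2 (push 1): stack=[17,1] mem=[0,0,0,0]
After op 3 (+): stack=[18] mem=[0,0,0,0]
After op 4 (pop): stack=[empty] mem=[0,0,0,0]
After op 5 (RCL M0): stack=[0] mem=[0,0,0,0]
After op 6 (STO M2): stack=[empty] mem=[0,0,0,0]
After op 7 (push 3): stack=[3] mem=[0,0,0,0]
After op 8 (push 9): stack=[3,9] mem=[0,0,0,0]
After op 9 (RCL M3): stack=[3,9,0] mem=[0,0,0,0]
After op 10 (STO M0): stack=[3,9] mem=[0,0,0,0]
After op 11 (push 8): stack=[3,9,8] mem=[0,0,0,0]
After op 12 (*): stack=[3,72] mem=[0,0,0,0]
After op 13 (+): stack=[75] mem=[0,0,0,0]
After op 14 (push 14): stack=[75,14] mem=[0,0,0,0]
After op 15 (-): stack=[61] mem=[0,0,0,0]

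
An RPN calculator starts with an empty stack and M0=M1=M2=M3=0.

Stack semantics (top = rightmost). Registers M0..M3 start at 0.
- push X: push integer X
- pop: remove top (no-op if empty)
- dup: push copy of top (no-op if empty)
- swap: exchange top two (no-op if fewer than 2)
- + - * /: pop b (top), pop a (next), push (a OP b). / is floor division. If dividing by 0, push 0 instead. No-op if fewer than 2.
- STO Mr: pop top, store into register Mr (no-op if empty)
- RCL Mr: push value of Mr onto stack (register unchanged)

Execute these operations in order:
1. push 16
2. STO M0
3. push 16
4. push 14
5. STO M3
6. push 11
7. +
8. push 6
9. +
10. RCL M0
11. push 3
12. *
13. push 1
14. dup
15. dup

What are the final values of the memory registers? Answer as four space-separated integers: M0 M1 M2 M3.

Answer: 16 0 0 14

Derivation:
After op 1 (push 16): stack=[16] mem=[0,0,0,0]
After op 2 (STO M0): stack=[empty] mem=[16,0,0,0]
After op 3 (push 16): stack=[16] mem=[16,0,0,0]
After op 4 (push 14): stack=[16,14] mem=[16,0,0,0]
After op 5 (STO M3): stack=[16] mem=[16,0,0,14]
After op 6 (push 11): stack=[16,11] mem=[16,0,0,14]
After op 7 (+): stack=[27] mem=[16,0,0,14]
After op 8 (push 6): stack=[27,6] mem=[16,0,0,14]
After op 9 (+): stack=[33] mem=[16,0,0,14]
After op 10 (RCL M0): stack=[33,16] mem=[16,0,0,14]
After op 11 (push 3): stack=[33,16,3] mem=[16,0,0,14]
After op 12 (*): stack=[33,48] mem=[16,0,0,14]
After op 13 (push 1): stack=[33,48,1] mem=[16,0,0,14]
After op 14 (dup): stack=[33,48,1,1] mem=[16,0,0,14]
After op 15 (dup): stack=[33,48,1,1,1] mem=[16,0,0,14]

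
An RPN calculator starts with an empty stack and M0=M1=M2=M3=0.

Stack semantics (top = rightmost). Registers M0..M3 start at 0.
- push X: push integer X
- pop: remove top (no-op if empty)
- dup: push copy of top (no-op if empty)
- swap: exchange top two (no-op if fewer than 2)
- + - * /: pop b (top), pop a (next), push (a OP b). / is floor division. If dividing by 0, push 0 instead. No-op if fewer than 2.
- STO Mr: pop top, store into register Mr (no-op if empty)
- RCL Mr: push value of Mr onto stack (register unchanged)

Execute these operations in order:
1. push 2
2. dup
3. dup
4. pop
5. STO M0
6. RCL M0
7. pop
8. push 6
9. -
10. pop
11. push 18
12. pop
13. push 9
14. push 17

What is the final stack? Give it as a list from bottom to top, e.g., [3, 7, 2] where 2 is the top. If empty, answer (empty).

After op 1 (push 2): stack=[2] mem=[0,0,0,0]
After op 2 (dup): stack=[2,2] mem=[0,0,0,0]
After op 3 (dup): stack=[2,2,2] mem=[0,0,0,0]
After op 4 (pop): stack=[2,2] mem=[0,0,0,0]
After op 5 (STO M0): stack=[2] mem=[2,0,0,0]
After op 6 (RCL M0): stack=[2,2] mem=[2,0,0,0]
After op 7 (pop): stack=[2] mem=[2,0,0,0]
After op 8 (push 6): stack=[2,6] mem=[2,0,0,0]
After op 9 (-): stack=[-4] mem=[2,0,0,0]
After op 10 (pop): stack=[empty] mem=[2,0,0,0]
After op 11 (push 18): stack=[18] mem=[2,0,0,0]
After op 12 (pop): stack=[empty] mem=[2,0,0,0]
After op 13 (push 9): stack=[9] mem=[2,0,0,0]
After op 14 (push 17): stack=[9,17] mem=[2,0,0,0]

Answer: [9, 17]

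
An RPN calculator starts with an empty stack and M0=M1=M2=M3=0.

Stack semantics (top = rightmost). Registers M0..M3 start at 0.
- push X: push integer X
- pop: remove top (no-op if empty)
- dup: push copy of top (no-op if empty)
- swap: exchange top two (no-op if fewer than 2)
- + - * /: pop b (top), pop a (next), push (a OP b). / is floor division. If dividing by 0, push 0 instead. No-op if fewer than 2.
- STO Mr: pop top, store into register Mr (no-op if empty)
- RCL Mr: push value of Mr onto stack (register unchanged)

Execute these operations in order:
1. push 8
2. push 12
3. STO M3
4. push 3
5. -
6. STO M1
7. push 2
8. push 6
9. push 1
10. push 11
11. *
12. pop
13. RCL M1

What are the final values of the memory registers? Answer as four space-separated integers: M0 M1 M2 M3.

After op 1 (push 8): stack=[8] mem=[0,0,0,0]
After op 2 (push 12): stack=[8,12] mem=[0,0,0,0]
After op 3 (STO M3): stack=[8] mem=[0,0,0,12]
After op 4 (push 3): stack=[8,3] mem=[0,0,0,12]
After op 5 (-): stack=[5] mem=[0,0,0,12]
After op 6 (STO M1): stack=[empty] mem=[0,5,0,12]
After op 7 (push 2): stack=[2] mem=[0,5,0,12]
After op 8 (push 6): stack=[2,6] mem=[0,5,0,12]
After op 9 (push 1): stack=[2,6,1] mem=[0,5,0,12]
After op 10 (push 11): stack=[2,6,1,11] mem=[0,5,0,12]
After op 11 (*): stack=[2,6,11] mem=[0,5,0,12]
After op 12 (pop): stack=[2,6] mem=[0,5,0,12]
After op 13 (RCL M1): stack=[2,6,5] mem=[0,5,0,12]

Answer: 0 5 0 12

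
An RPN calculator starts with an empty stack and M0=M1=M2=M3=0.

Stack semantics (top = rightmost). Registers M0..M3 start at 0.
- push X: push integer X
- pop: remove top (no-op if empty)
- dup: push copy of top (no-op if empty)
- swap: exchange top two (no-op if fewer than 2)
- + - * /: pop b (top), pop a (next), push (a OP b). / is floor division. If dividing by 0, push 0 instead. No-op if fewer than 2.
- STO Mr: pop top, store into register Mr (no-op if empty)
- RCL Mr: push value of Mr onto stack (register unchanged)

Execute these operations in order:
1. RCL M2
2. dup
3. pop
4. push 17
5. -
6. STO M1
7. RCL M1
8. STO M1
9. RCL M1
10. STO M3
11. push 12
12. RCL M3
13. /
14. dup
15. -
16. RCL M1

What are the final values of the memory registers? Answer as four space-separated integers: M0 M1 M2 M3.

Answer: 0 -17 0 -17

Derivation:
After op 1 (RCL M2): stack=[0] mem=[0,0,0,0]
After op 2 (dup): stack=[0,0] mem=[0,0,0,0]
After op 3 (pop): stack=[0] mem=[0,0,0,0]
After op 4 (push 17): stack=[0,17] mem=[0,0,0,0]
After op 5 (-): stack=[-17] mem=[0,0,0,0]
After op 6 (STO M1): stack=[empty] mem=[0,-17,0,0]
After op 7 (RCL M1): stack=[-17] mem=[0,-17,0,0]
After op 8 (STO M1): stack=[empty] mem=[0,-17,0,0]
After op 9 (RCL M1): stack=[-17] mem=[0,-17,0,0]
After op 10 (STO M3): stack=[empty] mem=[0,-17,0,-17]
After op 11 (push 12): stack=[12] mem=[0,-17,0,-17]
After op 12 (RCL M3): stack=[12,-17] mem=[0,-17,0,-17]
After op 13 (/): stack=[-1] mem=[0,-17,0,-17]
After op 14 (dup): stack=[-1,-1] mem=[0,-17,0,-17]
After op 15 (-): stack=[0] mem=[0,-17,0,-17]
After op 16 (RCL M1): stack=[0,-17] mem=[0,-17,0,-17]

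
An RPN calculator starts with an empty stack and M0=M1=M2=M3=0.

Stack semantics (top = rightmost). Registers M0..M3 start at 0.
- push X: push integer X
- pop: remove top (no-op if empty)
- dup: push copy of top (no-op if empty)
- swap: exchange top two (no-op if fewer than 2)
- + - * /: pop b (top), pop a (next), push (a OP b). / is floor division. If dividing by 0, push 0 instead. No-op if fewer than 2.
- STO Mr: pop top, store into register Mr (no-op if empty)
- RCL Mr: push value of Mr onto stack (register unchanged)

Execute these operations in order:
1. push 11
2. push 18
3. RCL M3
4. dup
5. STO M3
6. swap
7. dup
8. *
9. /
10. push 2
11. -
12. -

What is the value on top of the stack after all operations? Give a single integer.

After op 1 (push 11): stack=[11] mem=[0,0,0,0]
After op 2 (push 18): stack=[11,18] mem=[0,0,0,0]
After op 3 (RCL M3): stack=[11,18,0] mem=[0,0,0,0]
After op 4 (dup): stack=[11,18,0,0] mem=[0,0,0,0]
After op 5 (STO M3): stack=[11,18,0] mem=[0,0,0,0]
After op 6 (swap): stack=[11,0,18] mem=[0,0,0,0]
After op 7 (dup): stack=[11,0,18,18] mem=[0,0,0,0]
After op 8 (*): stack=[11,0,324] mem=[0,0,0,0]
After op 9 (/): stack=[11,0] mem=[0,0,0,0]
After op 10 (push 2): stack=[11,0,2] mem=[0,0,0,0]
After op 11 (-): stack=[11,-2] mem=[0,0,0,0]
After op 12 (-): stack=[13] mem=[0,0,0,0]

Answer: 13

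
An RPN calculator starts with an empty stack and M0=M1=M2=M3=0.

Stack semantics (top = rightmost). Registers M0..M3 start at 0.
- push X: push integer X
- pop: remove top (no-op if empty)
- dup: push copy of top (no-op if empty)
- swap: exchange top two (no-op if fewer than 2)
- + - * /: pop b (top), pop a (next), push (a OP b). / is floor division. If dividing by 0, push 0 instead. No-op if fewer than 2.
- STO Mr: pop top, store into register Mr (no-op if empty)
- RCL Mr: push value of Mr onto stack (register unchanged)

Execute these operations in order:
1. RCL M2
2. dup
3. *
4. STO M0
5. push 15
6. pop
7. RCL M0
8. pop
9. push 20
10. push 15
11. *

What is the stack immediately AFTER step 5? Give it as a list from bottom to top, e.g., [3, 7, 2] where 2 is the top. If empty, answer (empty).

After op 1 (RCL M2): stack=[0] mem=[0,0,0,0]
After op 2 (dup): stack=[0,0] mem=[0,0,0,0]
After op 3 (*): stack=[0] mem=[0,0,0,0]
After op 4 (STO M0): stack=[empty] mem=[0,0,0,0]
After op 5 (push 15): stack=[15] mem=[0,0,0,0]

[15]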